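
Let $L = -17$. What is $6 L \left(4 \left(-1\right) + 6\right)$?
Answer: $-204$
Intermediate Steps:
$6 L \left(4 \left(-1\right) + 6\right) = 6 \left(-17\right) \left(4 \left(-1\right) + 6\right) = - 102 \left(-4 + 6\right) = \left(-102\right) 2 = -204$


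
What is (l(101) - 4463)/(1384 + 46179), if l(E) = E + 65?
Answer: -4297/47563 ≈ -0.090343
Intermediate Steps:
l(E) = 65 + E
(l(101) - 4463)/(1384 + 46179) = ((65 + 101) - 4463)/(1384 + 46179) = (166 - 4463)/47563 = -4297*1/47563 = -4297/47563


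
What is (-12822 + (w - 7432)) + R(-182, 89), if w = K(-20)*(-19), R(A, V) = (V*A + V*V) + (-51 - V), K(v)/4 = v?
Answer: -27151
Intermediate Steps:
K(v) = 4*v
R(A, V) = -51 + V**2 - V + A*V (R(A, V) = (A*V + V**2) + (-51 - V) = (V**2 + A*V) + (-51 - V) = -51 + V**2 - V + A*V)
w = 1520 (w = (4*(-20))*(-19) = -80*(-19) = 1520)
(-12822 + (w - 7432)) + R(-182, 89) = (-12822 + (1520 - 7432)) + (-51 + 89**2 - 1*89 - 182*89) = (-12822 - 5912) + (-51 + 7921 - 89 - 16198) = -18734 - 8417 = -27151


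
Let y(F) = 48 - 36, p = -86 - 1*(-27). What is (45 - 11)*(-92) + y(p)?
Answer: -3116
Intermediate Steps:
p = -59 (p = -86 + 27 = -59)
y(F) = 12
(45 - 11)*(-92) + y(p) = (45 - 11)*(-92) + 12 = 34*(-92) + 12 = -3128 + 12 = -3116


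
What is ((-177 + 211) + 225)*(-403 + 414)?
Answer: 2849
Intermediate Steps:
((-177 + 211) + 225)*(-403 + 414) = (34 + 225)*11 = 259*11 = 2849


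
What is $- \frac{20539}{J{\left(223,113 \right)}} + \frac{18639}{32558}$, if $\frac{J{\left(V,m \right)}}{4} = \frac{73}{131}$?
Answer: $- \frac{599968529}{65116} \approx -9213.8$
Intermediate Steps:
$J{\left(V,m \right)} = \frac{292}{131}$ ($J{\left(V,m \right)} = 4 \cdot \frac{73}{131} = \frac{292}{131}$)
$- \frac{20539}{J{\left(223,113 \right)}} + \frac{18639}{32558} = - \frac{20539}{\frac{292}{131}} + \frac{18639}{32558} = \left(-20539\right) \frac{131}{292} + 18639 \cdot \frac{1}{32558} = - \frac{2690609}{292} + \frac{18639}{32558} = - \frac{599968529}{65116}$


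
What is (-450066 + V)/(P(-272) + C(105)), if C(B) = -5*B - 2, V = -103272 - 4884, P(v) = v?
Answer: 558222/799 ≈ 698.65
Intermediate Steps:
V = -108156
C(B) = -2 - 5*B
(-450066 + V)/(P(-272) + C(105)) = (-450066 - 108156)/(-272 + (-2 - 5*105)) = -558222/(-272 + (-2 - 525)) = -558222/(-272 - 527) = -558222/(-799) = -558222*(-1/799) = 558222/799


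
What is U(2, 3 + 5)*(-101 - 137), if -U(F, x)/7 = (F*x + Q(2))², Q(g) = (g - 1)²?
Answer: 481474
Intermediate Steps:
Q(g) = (-1 + g)²
U(F, x) = -7*(1 + F*x)² (U(F, x) = -7*(F*x + (-1 + 2)²)² = -7*(F*x + 1²)² = -7*(F*x + 1)² = -7*(1 + F*x)²)
U(2, 3 + 5)*(-101 - 137) = (-7*(1 + 2*(3 + 5))²)*(-101 - 137) = -7*(1 + 2*8)²*(-238) = -7*(1 + 16)²*(-238) = -7*17²*(-238) = -7*289*(-238) = -2023*(-238) = 481474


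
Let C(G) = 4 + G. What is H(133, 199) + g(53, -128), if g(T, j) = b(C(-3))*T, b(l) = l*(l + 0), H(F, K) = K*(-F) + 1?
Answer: -26413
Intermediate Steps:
H(F, K) = 1 - F*K (H(F, K) = -F*K + 1 = 1 - F*K)
b(l) = l² (b(l) = l*l = l²)
g(T, j) = T (g(T, j) = (4 - 3)²*T = 1²*T = 1*T = T)
H(133, 199) + g(53, -128) = (1 - 1*133*199) + 53 = (1 - 26467) + 53 = -26466 + 53 = -26413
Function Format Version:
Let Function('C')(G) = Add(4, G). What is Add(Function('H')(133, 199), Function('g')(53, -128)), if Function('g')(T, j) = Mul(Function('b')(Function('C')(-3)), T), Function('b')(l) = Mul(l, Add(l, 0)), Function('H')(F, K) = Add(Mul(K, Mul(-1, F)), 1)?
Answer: -26413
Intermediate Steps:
Function('H')(F, K) = Add(1, Mul(-1, F, K)) (Function('H')(F, K) = Add(Mul(-1, F, K), 1) = Add(1, Mul(-1, F, K)))
Function('b')(l) = Pow(l, 2) (Function('b')(l) = Mul(l, l) = Pow(l, 2))
Function('g')(T, j) = T (Function('g')(T, j) = Mul(Pow(Add(4, -3), 2), T) = Mul(Pow(1, 2), T) = Mul(1, T) = T)
Add(Function('H')(133, 199), Function('g')(53, -128)) = Add(Add(1, Mul(-1, 133, 199)), 53) = Add(Add(1, -26467), 53) = Add(-26466, 53) = -26413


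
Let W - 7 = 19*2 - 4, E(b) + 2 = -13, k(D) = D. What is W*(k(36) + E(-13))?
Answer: 861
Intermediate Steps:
E(b) = -15 (E(b) = -2 - 13 = -15)
W = 41 (W = 7 + (19*2 - 4) = 7 + (38 - 4) = 7 + 34 = 41)
W*(k(36) + E(-13)) = 41*(36 - 15) = 41*21 = 861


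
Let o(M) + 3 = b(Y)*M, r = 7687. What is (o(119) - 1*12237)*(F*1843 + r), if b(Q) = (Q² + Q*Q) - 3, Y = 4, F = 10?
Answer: -229542313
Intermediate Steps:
b(Q) = -3 + 2*Q² (b(Q) = (Q² + Q²) - 3 = 2*Q² - 3 = -3 + 2*Q²)
o(M) = -3 + 29*M (o(M) = -3 + (-3 + 2*4²)*M = -3 + (-3 + 2*16)*M = -3 + (-3 + 32)*M = -3 + 29*M)
(o(119) - 1*12237)*(F*1843 + r) = ((-3 + 29*119) - 1*12237)*(10*1843 + 7687) = ((-3 + 3451) - 12237)*(18430 + 7687) = (3448 - 12237)*26117 = -8789*26117 = -229542313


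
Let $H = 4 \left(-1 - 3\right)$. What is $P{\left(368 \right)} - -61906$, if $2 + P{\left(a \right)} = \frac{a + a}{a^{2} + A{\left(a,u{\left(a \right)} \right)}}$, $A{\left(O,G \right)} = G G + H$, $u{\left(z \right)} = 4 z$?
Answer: $\frac{8907180894}{143887} \approx 61904.0$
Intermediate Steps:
$H = -16$ ($H = 4 \left(-4\right) = -16$)
$A{\left(O,G \right)} = -16 + G^{2}$ ($A{\left(O,G \right)} = G G - 16 = G^{2} - 16 = -16 + G^{2}$)
$P{\left(a \right)} = -2 + \frac{2 a}{-16 + 17 a^{2}}$ ($P{\left(a \right)} = -2 + \frac{a + a}{a^{2} + \left(-16 + \left(4 a\right)^{2}\right)} = -2 + \frac{2 a}{a^{2} + \left(-16 + 16 a^{2}\right)} = -2 + \frac{2 a}{-16 + 17 a^{2}}$)
$P{\left(368 \right)} - -61906 = \frac{2 \left(16 + 368 - 17 \cdot 368^{2}\right)}{-16 + 17 \cdot 368^{2}} - -61906 = \frac{2 \left(16 + 368 - 2302208\right)}{-16 + 17 \cdot 135424} + 61906 = \frac{2 \left(16 + 368 - 2302208\right)}{-16 + 2302208} + 61906 = 2 \cdot \frac{1}{2302192} \left(-2301824\right) + 61906 = - \frac{287728}{143887} + 61906 = \frac{8907180894}{143887}$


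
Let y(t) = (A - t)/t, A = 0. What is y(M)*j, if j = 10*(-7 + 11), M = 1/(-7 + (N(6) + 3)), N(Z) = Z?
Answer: -40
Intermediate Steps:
M = ½ (M = 1/(-7 + (6 + 3)) = 1/(-7 + 9) = 1/2 = ½ ≈ 0.50000)
y(t) = -1 (y(t) = (0 - t)/t = (-t)/t = -1)
j = 40 (j = 10*4 = 40)
y(M)*j = -1*40 = -40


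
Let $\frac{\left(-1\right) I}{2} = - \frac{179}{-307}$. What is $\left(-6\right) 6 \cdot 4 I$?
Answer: $\frac{51552}{307} \approx 167.92$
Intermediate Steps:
$I = - \frac{358}{307}$ ($I = - 2 \left(- \frac{179}{-307}\right) = - 2 \left(\left(-179\right) \left(- \frac{1}{307}\right)\right) = \left(-2\right) \frac{179}{307} = - \frac{358}{307} \approx -1.1661$)
$\left(-6\right) 6 \cdot 4 I = \left(-6\right) 6 \cdot 4 \left(- \frac{358}{307}\right) = \left(-36\right) 4 \left(- \frac{358}{307}\right) = \left(-144\right) \left(- \frac{358}{307}\right) = \frac{51552}{307}$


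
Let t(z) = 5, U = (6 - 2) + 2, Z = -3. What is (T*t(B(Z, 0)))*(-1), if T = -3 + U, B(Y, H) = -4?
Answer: -15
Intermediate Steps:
U = 6 (U = 4 + 2 = 6)
T = 3 (T = -3 + 6 = 3)
(T*t(B(Z, 0)))*(-1) = (3*5)*(-1) = 15*(-1) = -15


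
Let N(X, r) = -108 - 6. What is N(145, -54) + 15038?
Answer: 14924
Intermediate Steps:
N(X, r) = -114
N(145, -54) + 15038 = -114 + 15038 = 14924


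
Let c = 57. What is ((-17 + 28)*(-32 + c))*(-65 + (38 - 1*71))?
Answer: -26950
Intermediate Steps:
((-17 + 28)*(-32 + c))*(-65 + (38 - 1*71)) = ((-17 + 28)*(-32 + 57))*(-65 + (38 - 1*71)) = (11*25)*(-65 + (38 - 71)) = 275*(-65 - 33) = 275*(-98) = -26950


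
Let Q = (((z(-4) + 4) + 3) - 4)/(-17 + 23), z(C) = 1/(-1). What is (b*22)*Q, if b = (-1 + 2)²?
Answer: 22/3 ≈ 7.3333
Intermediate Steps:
b = 1 (b = 1² = 1)
z(C) = -1
Q = ⅓ (Q = (((-1 + 4) + 3) - 4)/(-17 + 23) = ((3 + 3) - 4)/6 = (6 - 4)*(⅙) = 2*(⅙) = ⅓ ≈ 0.33333)
(b*22)*Q = (1*22)*(⅓) = 22*(⅓) = 22/3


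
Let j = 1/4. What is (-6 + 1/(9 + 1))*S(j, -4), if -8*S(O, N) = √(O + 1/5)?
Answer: 177*√5/800 ≈ 0.49473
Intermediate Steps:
j = ¼ (j = 1*(¼) = ¼ ≈ 0.25000)
S(O, N) = -√(⅕ + O)/8 (S(O, N) = -√(O + 1/5)/8 = -√(O + ⅕)/8 = -√(⅕ + O)/8)
(-6 + 1/(9 + 1))*S(j, -4) = (-6 + 1/(9 + 1))*(-√(5 + 25*(¼))/40) = (-6 + 1/10)*(-√(5 + 25/4)/40) = (-6 + ⅒)*(-3*√5/80) = -(-59)*3*√5/2/400 = -(-177)*√5/800 = 177*√5/800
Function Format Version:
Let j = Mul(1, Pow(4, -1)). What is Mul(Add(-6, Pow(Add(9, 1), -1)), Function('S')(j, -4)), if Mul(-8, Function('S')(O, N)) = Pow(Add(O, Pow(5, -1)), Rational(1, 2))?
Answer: Mul(Rational(177, 800), Pow(5, Rational(1, 2))) ≈ 0.49473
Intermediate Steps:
j = Rational(1, 4) (j = Mul(1, Rational(1, 4)) = Rational(1, 4) ≈ 0.25000)
Function('S')(O, N) = Mul(Rational(-1, 8), Pow(Add(Rational(1, 5), O), Rational(1, 2))) (Function('S')(O, N) = Mul(Rational(-1, 8), Pow(Add(O, Pow(5, -1)), Rational(1, 2))) = Mul(Rational(-1, 8), Pow(Add(O, Rational(1, 5)), Rational(1, 2))) = Mul(Rational(-1, 8), Pow(Add(Rational(1, 5), O), Rational(1, 2))))
Mul(Add(-6, Pow(Add(9, 1), -1)), Function('S')(j, -4)) = Mul(Add(-6, Pow(Add(9, 1), -1)), Mul(Rational(-1, 40), Pow(Add(5, Mul(25, Rational(1, 4))), Rational(1, 2)))) = Mul(Add(-6, Pow(10, -1)), Mul(Rational(-1, 40), Pow(Add(5, Rational(25, 4)), Rational(1, 2)))) = Mul(Add(-6, Rational(1, 10)), Mul(Rational(-1, 40), Pow(Rational(45, 4), Rational(1, 2)))) = Mul(Rational(-59, 10), Mul(Rational(-1, 40), Mul(Rational(3, 2), Pow(5, Rational(1, 2))))) = Mul(Rational(-59, 10), Mul(Rational(-3, 80), Pow(5, Rational(1, 2)))) = Mul(Rational(177, 800), Pow(5, Rational(1, 2)))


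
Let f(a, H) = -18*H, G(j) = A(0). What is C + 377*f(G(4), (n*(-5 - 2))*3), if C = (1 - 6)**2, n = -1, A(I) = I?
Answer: -142481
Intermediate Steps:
C = 25 (C = (-5)**2 = 25)
G(j) = 0
C + 377*f(G(4), (n*(-5 - 2))*3) = 25 + 377*(-18*(-(-5 - 2))*3) = 25 + 377*(-18*(-1*(-7))*3) = 25 + 377*(-126*3) = 25 + 377*(-18*21) = 25 + 377*(-378) = 25 - 142506 = -142481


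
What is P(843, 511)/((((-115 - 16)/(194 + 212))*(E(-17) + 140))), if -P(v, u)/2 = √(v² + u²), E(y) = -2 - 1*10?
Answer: 203*√971770/4192 ≈ 47.737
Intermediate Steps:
E(y) = -12 (E(y) = -2 - 10 = -12)
P(v, u) = -2*√(u² + v²) (P(v, u) = -2*√(v² + u²) = -2*√(u² + v²))
P(843, 511)/((((-115 - 16)/(194 + 212))*(E(-17) + 140))) = (-2*√(511² + 843²))/((((-115 - 16)/(194 + 212))*(-12 + 140))) = (-2*√(261121 + 710649))/((-131/406*128)) = (-2*√971770)/((-131*1/406*128)) = (-2*√971770)/((-131/406*128)) = (-2*√971770)/(-8384/203) = -2*√971770*(-203/8384) = 203*√971770/4192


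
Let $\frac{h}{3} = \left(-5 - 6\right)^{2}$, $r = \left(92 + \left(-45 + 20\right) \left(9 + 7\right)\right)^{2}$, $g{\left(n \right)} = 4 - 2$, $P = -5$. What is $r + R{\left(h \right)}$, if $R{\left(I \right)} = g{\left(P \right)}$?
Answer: $94866$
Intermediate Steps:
$g{\left(n \right)} = 2$
$r = 94864$ ($r = \left(92 - 400\right)^{2} = \left(-308\right)^{2} = 94864$)
$h = 363$ ($h = 3 \left(-5 - 6\right)^{2} = 3 \left(-11\right)^{2} = 3 \cdot 121 = 363$)
$R{\left(I \right)} = 2$
$r + R{\left(h \right)} = 94864 + 2 = 94866$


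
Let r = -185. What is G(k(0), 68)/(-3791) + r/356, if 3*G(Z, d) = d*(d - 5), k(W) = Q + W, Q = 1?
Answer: -71159/79388 ≈ -0.89634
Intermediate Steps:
k(W) = 1 + W
G(Z, d) = d*(-5 + d)/3 (G(Z, d) = (d*(d - 5))/3 = (d*(-5 + d))/3 = d*(-5 + d)/3)
G(k(0), 68)/(-3791) + r/356 = ((⅓)*68*(-5 + 68))/(-3791) - 185/356 = ((⅓)*68*63)*(-1/3791) - 185*1/356 = 1428*(-1/3791) - 185/356 = -84/223 - 185/356 = -71159/79388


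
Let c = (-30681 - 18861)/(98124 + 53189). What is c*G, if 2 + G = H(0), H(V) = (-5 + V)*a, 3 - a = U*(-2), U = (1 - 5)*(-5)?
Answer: 10750614/151313 ≈ 71.049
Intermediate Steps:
U = 20 (U = -4*(-5) = 20)
a = 43 (a = 3 - 20*(-2) = 3 - 1*(-40) = 3 + 40 = 43)
c = -49542/151313 ≈ -0.32741
H(V) = -215 + 43*V (H(V) = (-5 + V)*43 = -215 + 43*V)
G = -217 (G = -2 + (-215 + 43*0) = -2 + (-215 + 0) = -2 - 215 = -217)
c*G = -49542/151313*(-217) = 10750614/151313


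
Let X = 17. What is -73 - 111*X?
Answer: -1960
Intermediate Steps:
-73 - 111*X = -73 - 111*17 = -73 - 1887 = -1960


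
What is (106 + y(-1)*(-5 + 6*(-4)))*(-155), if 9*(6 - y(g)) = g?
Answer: 99355/9 ≈ 11039.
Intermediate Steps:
y(g) = 6 - g/9
(106 + y(-1)*(-5 + 6*(-4)))*(-155) = (106 + (6 - ⅑*(-1))*(-5 + 6*(-4)))*(-155) = (106 + (6 + ⅑)*(-5 - 24))*(-155) = (106 + (55/9)*(-29))*(-155) = (106 - 1595/9)*(-155) = -641/9*(-155) = 99355/9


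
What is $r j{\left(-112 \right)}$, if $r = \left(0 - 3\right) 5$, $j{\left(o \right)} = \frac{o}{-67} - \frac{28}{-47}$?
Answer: $- \frac{107100}{3149} \approx -34.011$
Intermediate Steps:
$j{\left(o \right)} = \frac{28}{47} - \frac{o}{67}$ ($j{\left(o \right)} = o \left(- \frac{1}{67}\right) - - \frac{28}{47} = - \frac{o}{67} + \frac{28}{47} = \frac{28}{47} - \frac{o}{67}$)
$r = -15$ ($r = \left(-3\right) 5 = -15$)
$r j{\left(-112 \right)} = - 15 \left(\frac{28}{47} - - \frac{112}{67}\right) = - 15 \left(\frac{28}{47} + \frac{112}{67}\right) = \left(-15\right) \frac{7140}{3149} = - \frac{107100}{3149}$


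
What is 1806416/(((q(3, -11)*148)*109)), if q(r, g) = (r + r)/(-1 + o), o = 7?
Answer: 451604/4033 ≈ 111.98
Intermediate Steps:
q(r, g) = r/3 (q(r, g) = (r + r)/(-1 + 7) = (2*r)/6 = (2*r)*(1/6) = r/3)
1806416/(((q(3, -11)*148)*109)) = 1806416/(((((1/3)*3)*148)*109)) = 1806416/(((1*148)*109)) = 1806416/((148*109)) = 1806416/16132 = 1806416*(1/16132) = 451604/4033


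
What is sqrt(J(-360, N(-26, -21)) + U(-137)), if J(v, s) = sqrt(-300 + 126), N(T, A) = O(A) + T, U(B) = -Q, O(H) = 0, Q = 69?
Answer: sqrt(-69 + I*sqrt(174)) ≈ 0.79043 + 8.3441*I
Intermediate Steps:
U(B) = -69 (U(B) = -1*69 = -69)
N(T, A) = T (N(T, A) = 0 + T = T)
J(v, s) = I*sqrt(174) (J(v, s) = sqrt(-174) = I*sqrt(174))
sqrt(J(-360, N(-26, -21)) + U(-137)) = sqrt(I*sqrt(174) - 69) = sqrt(-69 + I*sqrt(174))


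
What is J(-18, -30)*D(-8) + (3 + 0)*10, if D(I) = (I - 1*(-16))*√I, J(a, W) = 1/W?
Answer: 30 - 8*I*√2/15 ≈ 30.0 - 0.75425*I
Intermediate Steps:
D(I) = √I*(16 + I) (D(I) = (I + 16)*√I = (16 + I)*√I = √I*(16 + I))
J(-18, -30)*D(-8) + (3 + 0)*10 = (√(-8)*(16 - 8))/(-30) + (3 + 0)*10 = -2*I*√2*8/30 + 3*10 = -8*I*√2/15 + 30 = 30 - 8*I*√2/15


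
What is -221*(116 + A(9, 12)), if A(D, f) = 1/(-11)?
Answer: -281775/11 ≈ -25616.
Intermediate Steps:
A(D, f) = -1/11
-221*(116 + A(9, 12)) = -221*(116 - 1/11) = -221*1275/11 = -281775/11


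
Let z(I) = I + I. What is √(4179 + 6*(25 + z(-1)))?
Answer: √4317 ≈ 65.704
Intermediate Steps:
z(I) = 2*I
√(4179 + 6*(25 + z(-1))) = √(4179 + 6*(25 + 2*(-1))) = √(4179 + 6*(25 - 2)) = √(4179 + 6*23) = √(4179 + 138) = √4317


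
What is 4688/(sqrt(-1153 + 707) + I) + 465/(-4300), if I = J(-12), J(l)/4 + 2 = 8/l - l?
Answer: 676552293/7119940 - 21096*I*sqrt(446)/8279 ≈ 95.022 - 53.813*I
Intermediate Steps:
J(l) = -8 - 4*l + 32/l (J(l) = -8 + 4*(8/l - l) = -8 + 4*(-l + 8/l) = -8 + (-4*l + 32/l) = -8 - 4*l + 32/l)
I = 112/3 (I = -8 - 4*(-12) + 32/(-12) = -8 + 48 + 32*(-1/12) = -8 + 48 - 8/3 = 112/3 ≈ 37.333)
4688/(sqrt(-1153 + 707) + I) + 465/(-4300) = 4688/(sqrt(-1153 + 707) + 112/3) + 465/(-4300) = 4688/(sqrt(-446) + 112/3) + 465*(-1/4300) = 4688/(I*sqrt(446) + 112/3) - 93/860 = 4688/(112/3 + I*sqrt(446)) - 93/860 = -93/860 + 4688/(112/3 + I*sqrt(446))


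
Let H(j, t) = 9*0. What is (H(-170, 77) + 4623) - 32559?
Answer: -27936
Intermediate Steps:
H(j, t) = 0
(H(-170, 77) + 4623) - 32559 = (0 + 4623) - 32559 = 4623 - 32559 = -27936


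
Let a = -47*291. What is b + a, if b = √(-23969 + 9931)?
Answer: -13677 + I*√14038 ≈ -13677.0 + 118.48*I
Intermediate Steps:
b = I*√14038 (b = √(-14038) = I*√14038 ≈ 118.48*I)
a = -13677
b + a = I*√14038 - 13677 = -13677 + I*√14038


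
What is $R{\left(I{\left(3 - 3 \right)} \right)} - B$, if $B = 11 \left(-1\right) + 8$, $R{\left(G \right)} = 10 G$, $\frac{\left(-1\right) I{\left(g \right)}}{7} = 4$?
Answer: $-277$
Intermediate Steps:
$I{\left(g \right)} = -28$ ($I{\left(g \right)} = \left(-7\right) 4 = -28$)
$B = -3$ ($B = -11 + 8 = -3$)
$R{\left(I{\left(3 - 3 \right)} \right)} - B = 10 \left(-28\right) - -3 = -280 + 3 = -277$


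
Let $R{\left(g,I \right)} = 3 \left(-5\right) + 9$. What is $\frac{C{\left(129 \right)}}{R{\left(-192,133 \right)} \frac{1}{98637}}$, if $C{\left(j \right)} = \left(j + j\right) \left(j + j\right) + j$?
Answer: $- \frac{2192799147}{2} \approx -1.0964 \cdot 10^{9}$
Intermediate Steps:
$R{\left(g,I \right)} = -6$ ($R{\left(g,I \right)} = -15 + 9 = -6$)
$C{\left(j \right)} = j + 4 j^{2}$ ($C{\left(j \right)} = 2 j 2 j + j = 4 j^{2} + j = j + 4 j^{2}$)
$\frac{C{\left(129 \right)}}{R{\left(-192,133 \right)} \frac{1}{98637}} = \frac{129 \left(1 + 4 \cdot 129\right)}{\left(-6\right) \frac{1}{98637}} = \frac{129 \left(1 + 516\right)}{\left(-6\right) \frac{1}{98637}} = \frac{129 \cdot 517}{- \frac{2}{32879}} = 66693 \left(- \frac{32879}{2}\right) = - \frac{2192799147}{2}$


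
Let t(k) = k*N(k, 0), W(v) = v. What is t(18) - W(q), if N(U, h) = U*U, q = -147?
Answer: 5979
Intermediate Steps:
N(U, h) = U**2
t(k) = k**3 (t(k) = k*k**2 = k**3)
t(18) - W(q) = 18**3 - 1*(-147) = 5832 + 147 = 5979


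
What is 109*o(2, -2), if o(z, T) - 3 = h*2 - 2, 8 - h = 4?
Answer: 981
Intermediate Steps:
h = 4 (h = 8 - 1*4 = 8 - 4 = 4)
o(z, T) = 9 (o(z, T) = 3 + (4*2 - 2) = 3 + (8 - 2) = 3 + 6 = 9)
109*o(2, -2) = 109*9 = 981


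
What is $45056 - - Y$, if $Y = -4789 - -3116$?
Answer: $43383$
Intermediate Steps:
$Y = -1673$ ($Y = -4789 + 3116 = -1673$)
$45056 - - Y = 45056 - \left(-1\right) \left(-1673\right) = 45056 - 1673 = 43383$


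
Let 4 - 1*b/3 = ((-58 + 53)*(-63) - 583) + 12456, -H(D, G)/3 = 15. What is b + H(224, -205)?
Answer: -36597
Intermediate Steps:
H(D, G) = -45 (H(D, G) = -3*15 = -45)
b = -36552 (b = 12 - 3*(((-58 + 53)*(-63) - 583) + 12456) = 12 - 3*((-5*(-63) - 583) + 12456) = 12 - 3*((315 - 583) + 12456) = 12 - 3*(-268 + 12456) = 12 - 3*12188 = 12 - 36564 = -36552)
b + H(224, -205) = -36552 - 45 = -36597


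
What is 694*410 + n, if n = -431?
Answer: 284109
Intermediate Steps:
694*410 + n = 694*410 - 431 = 284540 - 431 = 284109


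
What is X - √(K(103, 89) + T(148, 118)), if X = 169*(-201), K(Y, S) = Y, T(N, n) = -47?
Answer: -33969 - 2*√14 ≈ -33977.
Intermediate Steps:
X = -33969
X - √(K(103, 89) + T(148, 118)) = -33969 - √(103 - 47) = -33969 - √56 = -33969 - 2*√14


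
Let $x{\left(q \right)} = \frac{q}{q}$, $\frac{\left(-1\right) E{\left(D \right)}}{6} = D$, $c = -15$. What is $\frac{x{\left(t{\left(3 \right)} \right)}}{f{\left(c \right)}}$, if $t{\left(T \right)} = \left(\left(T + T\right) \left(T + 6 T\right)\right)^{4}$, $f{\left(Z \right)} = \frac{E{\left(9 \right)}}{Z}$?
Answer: $\frac{5}{18} \approx 0.27778$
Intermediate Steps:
$E{\left(D \right)} = - 6 D$
$f{\left(Z \right)} = - \frac{54}{Z}$ ($f{\left(Z \right)} = \frac{\left(-6\right) 9}{Z} = - \frac{54}{Z}$)
$t{\left(T \right)} = 38416 T^{8}$ ($t{\left(T \right)} = \left(2 T 7 T\right)^{4} = \left(14 T^{2}\right)^{4} = 38416 T^{8}$)
$x{\left(q \right)} = 1$
$\frac{x{\left(t{\left(3 \right)} \right)}}{f{\left(c \right)}} = 1 \frac{1}{\left(-54\right) \frac{1}{-15}} = 1 \frac{1}{\left(-54\right) \left(- \frac{1}{15}\right)} = 1 \frac{1}{\frac{18}{5}} = 1 \cdot \frac{5}{18} = \frac{5}{18}$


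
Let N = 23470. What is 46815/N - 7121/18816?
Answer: 71374117/44161152 ≈ 1.6162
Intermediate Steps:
46815/N - 7121/18816 = 46815/23470 - 7121/18816 = 46815*(1/23470) - 7121*1/18816 = 9363/4694 - 7121/18816 = 71374117/44161152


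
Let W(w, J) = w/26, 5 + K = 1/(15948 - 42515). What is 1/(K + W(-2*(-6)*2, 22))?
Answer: -345371/1408064 ≈ -0.24528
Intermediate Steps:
K = -132836/26567 (K = -5 + 1/(15948 - 42515) = -5 + 1/(-26567) = -5 - 1/26567 = -132836/26567 ≈ -5.0000)
W(w, J) = w/26 (W(w, J) = w*(1/26) = w/26)
1/(K + W(-2*(-6)*2, 22)) = 1/(-132836/26567 + (-2*(-6)*2)/26) = 1/(-132836/26567 + (12*2)/26) = 1/(-132836/26567 + (1/26)*24) = 1/(-132836/26567 + 12/13) = 1/(-1408064/345371) = -345371/1408064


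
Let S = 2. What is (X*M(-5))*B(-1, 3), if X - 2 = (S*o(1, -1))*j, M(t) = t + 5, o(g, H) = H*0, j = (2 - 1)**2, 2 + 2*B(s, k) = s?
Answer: 0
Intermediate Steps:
B(s, k) = -1 + s/2
j = 1 (j = 1**2 = 1)
o(g, H) = 0
M(t) = 5 + t
X = 2 (X = 2 + (2*0)*1 = 2 + 0*1 = 2 + 0 = 2)
(X*M(-5))*B(-1, 3) = (2*(5 - 5))*(-1 + (1/2)*(-1)) = (2*0)*(-1 - 1/2) = 0*(-3/2) = 0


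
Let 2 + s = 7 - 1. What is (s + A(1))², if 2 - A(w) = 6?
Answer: 0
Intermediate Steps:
A(w) = -4 (A(w) = 2 - 1*6 = 2 - 6 = -4)
s = 4 (s = -2 + (7 - 1) = -2 + 6 = 4)
(s + A(1))² = (4 - 4)² = 0² = 0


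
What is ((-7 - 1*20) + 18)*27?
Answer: -243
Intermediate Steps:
((-7 - 1*20) + 18)*27 = ((-7 - 20) + 18)*27 = (-27 + 18)*27 = -9*27 = -243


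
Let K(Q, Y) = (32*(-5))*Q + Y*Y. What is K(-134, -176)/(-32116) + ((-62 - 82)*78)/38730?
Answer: -14230944/7403885 ≈ -1.9221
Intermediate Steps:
K(Q, Y) = Y**2 - 160*Q (K(Q, Y) = -160*Q + Y**2 = Y**2 - 160*Q)
K(-134, -176)/(-32116) + ((-62 - 82)*78)/38730 = ((-176)**2 - 160*(-134))/(-32116) + ((-62 - 82)*78)/38730 = (30976 + 21440)*(-1/32116) - 144*78*(1/38730) = 52416*(-1/32116) - 11232*1/38730 = -1872/1147 - 1872/6455 = -14230944/7403885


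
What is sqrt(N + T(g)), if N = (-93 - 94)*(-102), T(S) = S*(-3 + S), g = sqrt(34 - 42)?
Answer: sqrt(19066 - 6*I*sqrt(2)) ≈ 138.08 - 0.031*I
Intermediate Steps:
g = 2*I*sqrt(2) (g = sqrt(-8) = 2*I*sqrt(2) ≈ 2.8284*I)
N = 19074 (N = -187*(-102) = 19074)
sqrt(N + T(g)) = sqrt(19074 + (2*I*sqrt(2))*(-3 + 2*I*sqrt(2))) = sqrt(19074 + 2*I*sqrt(2)*(-3 + 2*I*sqrt(2)))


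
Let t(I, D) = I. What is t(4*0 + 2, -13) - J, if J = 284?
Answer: -282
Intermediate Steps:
t(4*0 + 2, -13) - J = (4*0 + 2) - 1*284 = (0 + 2) - 284 = 2 - 284 = -282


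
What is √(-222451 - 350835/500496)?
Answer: I*√386967472319579/41708 ≈ 471.65*I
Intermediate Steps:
√(-222451 - 350835/500496) = √(-222451 - 350835*1/500496) = √(-222451 - 116945/166832) = √(-37112062177/166832) = I*√386967472319579/41708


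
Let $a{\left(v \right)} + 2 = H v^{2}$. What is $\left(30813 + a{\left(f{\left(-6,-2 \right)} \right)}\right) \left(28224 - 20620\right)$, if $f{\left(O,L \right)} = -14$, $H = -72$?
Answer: $126979196$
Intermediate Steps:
$a{\left(v \right)} = -2 - 72 v^{2}$
$\left(30813 + a{\left(f{\left(-6,-2 \right)} \right)}\right) \left(28224 - 20620\right) = \left(30813 - \left(2 + 72 \left(-14\right)^{2}\right)\right) \left(28224 - 20620\right) = \left(30813 - 14114\right) 7604 = 16699 \cdot 7604 = 126979196$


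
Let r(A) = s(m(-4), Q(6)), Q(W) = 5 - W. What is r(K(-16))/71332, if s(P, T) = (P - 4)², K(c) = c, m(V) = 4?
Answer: 0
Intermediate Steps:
s(P, T) = (-4 + P)²
r(A) = 0 (r(A) = (-4 + 4)² = 0² = 0)
r(K(-16))/71332 = 0/71332 = 0*(1/71332) = 0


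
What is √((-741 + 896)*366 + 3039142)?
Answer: 488*√13 ≈ 1759.5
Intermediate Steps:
√((-741 + 896)*366 + 3039142) = √(155*366 + 3039142) = √(56730 + 3039142) = √3095872 = 488*√13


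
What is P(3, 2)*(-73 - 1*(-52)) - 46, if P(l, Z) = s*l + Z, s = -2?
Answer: 38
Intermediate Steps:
P(l, Z) = Z - 2*l (P(l, Z) = -2*l + Z = Z - 2*l)
P(3, 2)*(-73 - 1*(-52)) - 46 = (2 - 2*3)*(-73 - 1*(-52)) - 46 = (2 - 6)*(-73 + 52) - 46 = -4*(-21) - 46 = 84 - 46 = 38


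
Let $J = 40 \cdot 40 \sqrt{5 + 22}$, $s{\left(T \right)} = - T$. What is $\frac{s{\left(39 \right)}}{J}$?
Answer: $- \frac{13 \sqrt{3}}{4800} \approx -0.004691$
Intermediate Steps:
$J = 4800 \sqrt{3}$ ($J = 1600 \sqrt{27} = 1600 \cdot 3 \sqrt{3} = 4800 \sqrt{3} \approx 8313.8$)
$\frac{s{\left(39 \right)}}{J} = \frac{\left(-1\right) 39}{4800 \sqrt{3}} = - 39 \frac{\sqrt{3}}{14400} = - \frac{13 \sqrt{3}}{4800}$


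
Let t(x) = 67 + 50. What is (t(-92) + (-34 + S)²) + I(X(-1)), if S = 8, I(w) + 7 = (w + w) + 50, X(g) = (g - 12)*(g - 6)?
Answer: 1018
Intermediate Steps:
X(g) = (-12 + g)*(-6 + g)
I(w) = 43 + 2*w (I(w) = -7 + ((w + w) + 50) = -7 + (2*w + 50) = -7 + (50 + 2*w) = 43 + 2*w)
t(x) = 117
(t(-92) + (-34 + S)²) + I(X(-1)) = (117 + (-34 + 8)²) + (43 + 2*(72 + (-1)² - 18*(-1))) = (117 + (-26)²) + (43 + 2*(72 + 1 + 18)) = (117 + 676) + (43 + 2*91) = 793 + (43 + 182) = 793 + 225 = 1018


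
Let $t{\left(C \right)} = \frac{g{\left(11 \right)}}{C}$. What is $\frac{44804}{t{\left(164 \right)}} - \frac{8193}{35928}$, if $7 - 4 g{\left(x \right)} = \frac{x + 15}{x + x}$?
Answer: $\frac{60498569645}{11976} \approx 5.0516 \cdot 10^{6}$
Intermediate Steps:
$g{\left(x \right)} = \frac{7}{4} - \frac{15 + x}{8 x}$ ($g{\left(x \right)} = \frac{7}{4} - \frac{\left(x + 15\right) \frac{1}{x + x}}{4} = \frac{7}{4} - \frac{\left(15 + x\right) \frac{1}{2 x}}{4} = \frac{7}{4} - \frac{\frac{1}{2} \frac{1}{x} \left(15 + x\right)}{4} = \frac{7}{4} - \frac{15 + x}{8 x}$)
$t{\left(C \right)} = \frac{16}{11 C}$ ($t{\left(C \right)} = \frac{\frac{1}{8} \cdot \frac{1}{11} \left(-15 + 13 \cdot 11\right)}{C} = \frac{\frac{1}{8} \cdot \frac{1}{11} \left(-15 + 143\right)}{C} = \frac{\frac{1}{8} \cdot \frac{1}{11} \cdot 128}{C} = \frac{16}{11 C}$)
$\frac{44804}{t{\left(164 \right)}} - \frac{8193}{35928} = \frac{44804}{\frac{16}{11} \cdot \frac{1}{164}} - \frac{8193}{35928} = \frac{44804}{\frac{16}{11} \cdot \frac{1}{164}} - \frac{2731}{11976} = \frac{44804}{\frac{4}{451}} - \frac{2731}{11976} = 44804 \cdot \frac{451}{4} - \frac{2731}{11976} = 5051651 - \frac{2731}{11976} = \frac{60498569645}{11976}$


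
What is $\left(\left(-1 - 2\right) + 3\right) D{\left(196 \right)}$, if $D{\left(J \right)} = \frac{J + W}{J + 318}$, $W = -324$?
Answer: $0$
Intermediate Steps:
$D{\left(J \right)} = \frac{-324 + J}{318 + J}$ ($D{\left(J \right)} = \frac{J - 324}{J + 318} = \frac{-324 + J}{318 + J}$)
$\left(\left(-1 - 2\right) + 3\right) D{\left(196 \right)} = \left(\left(-1 - 2\right) + 3\right) \frac{-324 + 196}{318 + 196} = \left(-3 + 3\right) \frac{1}{514} \left(-128\right) = 0 \cdot \frac{1}{514} \left(-128\right) = 0 \left(- \frac{64}{257}\right) = 0$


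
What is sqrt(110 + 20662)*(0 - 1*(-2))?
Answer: 12*sqrt(577) ≈ 288.25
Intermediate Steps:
sqrt(110 + 20662)*(0 - 1*(-2)) = sqrt(20772)*(0 + 2) = (6*sqrt(577))*2 = 12*sqrt(577)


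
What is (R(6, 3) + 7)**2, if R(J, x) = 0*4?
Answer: 49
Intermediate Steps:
R(J, x) = 0
(R(6, 3) + 7)**2 = (0 + 7)**2 = 7**2 = 49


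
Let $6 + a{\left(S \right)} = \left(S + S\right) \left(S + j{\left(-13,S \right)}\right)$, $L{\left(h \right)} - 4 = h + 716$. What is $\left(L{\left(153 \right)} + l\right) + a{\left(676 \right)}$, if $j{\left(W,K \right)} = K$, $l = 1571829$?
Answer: $3400600$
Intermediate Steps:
$L{\left(h \right)} = 720 + h$ ($L{\left(h \right)} = 4 + \left(h + 716\right) = 4 + \left(716 + h\right) = 720 + h$)
$a{\left(S \right)} = -6 + 4 S^{2}$ ($a{\left(S \right)} = -6 + \left(S + S\right) \left(S + S\right) = -6 + 2 S 2 S = -6 + 4 S^{2}$)
$\left(L{\left(153 \right)} + l\right) + a{\left(676 \right)} = \left(\left(720 + 153\right) + 1571829\right) - \left(6 - 4 \cdot 676^{2}\right) = \left(873 + 1571829\right) + \left(-6 + 4 \cdot 456976\right) = 1572702 + \left(-6 + 1827904\right) = 1572702 + 1827898 = 3400600$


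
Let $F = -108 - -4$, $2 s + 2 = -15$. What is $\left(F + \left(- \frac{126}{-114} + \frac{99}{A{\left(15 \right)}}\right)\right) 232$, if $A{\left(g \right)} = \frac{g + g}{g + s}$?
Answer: $- \frac{1795042}{95} \approx -18895.0$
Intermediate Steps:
$s = - \frac{17}{2}$ ($s = -1 + \frac{1}{2} \left(-15\right) = -1 - \frac{15}{2} = - \frac{17}{2} \approx -8.5$)
$A{\left(g \right)} = \frac{2 g}{- \frac{17}{2} + g}$ ($A{\left(g \right)} = \frac{g + g}{g - \frac{17}{2}} = \frac{2 g}{- \frac{17}{2} + g}$)
$F = -104$ ($F = -108 + 4 = -104$)
$\left(F + \left(- \frac{126}{-114} + \frac{99}{A{\left(15 \right)}}\right)\right) 232 = \left(-104 + \left(- \frac{126}{-114} + \frac{99}{4 \cdot 15 \frac{1}{-17 + 2 \cdot 15}}\right)\right) 232 = \left(-104 - \left(- \frac{21}{19} - \frac{99}{4 \cdot 15 \frac{1}{-17 + 30}}\right)\right) 232 = \left(-104 + \left(\frac{21}{19} + \frac{99}{4 \cdot 15 \cdot \frac{1}{13}}\right)\right) 232 = \left(-104 + \left(\frac{21}{19} + \frac{99}{\frac{60}{13}}\right)\right) 232 = \left(-104 + \left(\frac{21}{19} + 99 \cdot \frac{13}{60}\right)\right) 232 = \left(-104 + \left(\frac{21}{19} + \frac{429}{20}\right)\right) 232 = \left(-104 + \frac{8571}{380}\right) 232 = \left(- \frac{30949}{380}\right) 232 = - \frac{1795042}{95}$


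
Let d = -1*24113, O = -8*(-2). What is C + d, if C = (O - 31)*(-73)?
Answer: -23018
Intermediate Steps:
O = 16
d = -24113
C = 1095 (C = (16 - 31)*(-73) = -15*(-73) = 1095)
C + d = 1095 - 24113 = -23018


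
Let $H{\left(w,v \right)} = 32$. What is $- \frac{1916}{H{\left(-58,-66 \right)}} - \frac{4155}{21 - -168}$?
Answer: $- \frac{41257}{504} \approx -81.859$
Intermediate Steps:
$- \frac{1916}{H{\left(-58,-66 \right)}} - \frac{4155}{21 - -168} = - \frac{1916}{32} - \frac{4155}{21 - -168} = \left(-1916\right) \frac{1}{32} - \frac{4155}{21 + 168} = - \frac{479}{8} - \frac{4155}{189} = - \frac{479}{8} - \frac{1385}{63} = - \frac{41257}{504}$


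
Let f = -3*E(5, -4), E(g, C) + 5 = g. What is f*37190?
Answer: 0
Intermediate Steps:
E(g, C) = -5 + g
f = 0 (f = -3*(-5 + 5) = -3*0 = 0)
f*37190 = 0*37190 = 0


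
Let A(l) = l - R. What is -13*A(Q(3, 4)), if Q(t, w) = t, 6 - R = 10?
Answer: -91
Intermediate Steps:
R = -4 (R = 6 - 1*10 = 6 - 10 = -4)
A(l) = 4 + l (A(l) = l - 1*(-4) = l + 4 = 4 + l)
-13*A(Q(3, 4)) = -13*(4 + 3) = -13*7 = -91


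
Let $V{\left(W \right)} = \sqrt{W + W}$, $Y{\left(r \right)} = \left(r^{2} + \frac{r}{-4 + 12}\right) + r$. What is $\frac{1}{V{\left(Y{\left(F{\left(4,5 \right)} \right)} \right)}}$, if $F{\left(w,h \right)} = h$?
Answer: $\frac{2 \sqrt{5}}{35} \approx 0.12778$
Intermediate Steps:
$Y{\left(r \right)} = r^{2} + \frac{9 r}{8}$ ($Y{\left(r \right)} = \left(r^{2} + \frac{r}{8}\right) + r = r^{2} + \frac{9 r}{8}$)
$V{\left(W \right)} = \sqrt{2} \sqrt{W}$ ($V{\left(W \right)} = \sqrt{2 W} = \sqrt{2} \sqrt{W}$)
$\frac{1}{V{\left(Y{\left(F{\left(4,5 \right)} \right)} \right)}} = \frac{1}{\sqrt{2} \sqrt{\frac{1}{8} \cdot 5 \left(9 + 8 \cdot 5\right)}} = \frac{1}{\sqrt{2} \sqrt{\frac{1}{8} \cdot 5 \left(9 + 40\right)}} = \frac{1}{\sqrt{2} \sqrt{\frac{1}{8} \cdot 5 \cdot 49}} = \frac{1}{\sqrt{2} \sqrt{\frac{245}{8}}} = \frac{1}{\sqrt{2} \frac{7 \sqrt{10}}{4}} = \frac{1}{\frac{7}{2} \sqrt{5}} = \frac{2 \sqrt{5}}{35}$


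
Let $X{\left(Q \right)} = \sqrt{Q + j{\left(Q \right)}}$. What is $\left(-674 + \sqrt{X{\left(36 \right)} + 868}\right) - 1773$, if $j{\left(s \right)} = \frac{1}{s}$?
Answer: $-2447 + \frac{\sqrt{31248 + 6 \sqrt{1297}}}{6} \approx -2417.4$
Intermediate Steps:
$X{\left(Q \right)} = \sqrt{Q + \frac{1}{Q}}$
$\left(-674 + \sqrt{X{\left(36 \right)} + 868}\right) - 1773 = \left(-674 + \sqrt{\sqrt{36 + \frac{1}{36}} + 868}\right) - 1773 = \left(-674 + \sqrt{\sqrt{\frac{1297}{36}} + 868}\right) - 1773 = \left(-674 + \sqrt{\frac{\sqrt{1297}}{6} + 868}\right) - 1773 = \left(-674 + \sqrt{868 + \frac{\sqrt{1297}}{6}}\right) - 1773 = -2447 + \sqrt{868 + \frac{\sqrt{1297}}{6}}$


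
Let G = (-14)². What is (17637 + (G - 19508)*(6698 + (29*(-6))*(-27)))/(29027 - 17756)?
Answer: -220061915/11271 ≈ -19525.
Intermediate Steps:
G = 196
(17637 + (G - 19508)*(6698 + (29*(-6))*(-27)))/(29027 - 17756) = (17637 + (196 - 19508)*(6698 + (29*(-6))*(-27)))/(29027 - 17756) = (17637 - 19312*(6698 - 174*(-27)))/11271 = (17637 - 19312*(6698 + 4698))*(1/11271) = (17637 - 19312*11396)*(1/11271) = (17637 - 220079552)*(1/11271) = -220061915*1/11271 = -220061915/11271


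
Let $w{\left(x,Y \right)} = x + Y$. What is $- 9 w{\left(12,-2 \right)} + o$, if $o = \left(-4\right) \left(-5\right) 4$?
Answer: $-10$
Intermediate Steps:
$w{\left(x,Y \right)} = Y + x$
$o = 80$ ($o = 20 \cdot 4 = 80$)
$- 9 w{\left(12,-2 \right)} + o = - 9 \left(-2 + 12\right) + 80 = \left(-9\right) 10 + 80 = -90 + 80 = -10$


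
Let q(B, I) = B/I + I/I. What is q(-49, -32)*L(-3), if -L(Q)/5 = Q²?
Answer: -3645/32 ≈ -113.91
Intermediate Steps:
q(B, I) = 1 + B/I (q(B, I) = B/I + 1 = 1 + B/I)
L(Q) = -5*Q²
q(-49, -32)*L(-3) = ((-49 - 32)/(-32))*(-5*(-3)²) = (-1/32*(-81))*(-5*9) = (81/32)*(-45) = -3645/32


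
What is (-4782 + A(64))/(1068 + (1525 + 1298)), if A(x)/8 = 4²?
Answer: -4654/3891 ≈ -1.1961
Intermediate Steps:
A(x) = 128 (A(x) = 8*4² = 8*16 = 128)
(-4782 + A(64))/(1068 + (1525 + 1298)) = (-4782 + 128)/(1068 + (1525 + 1298)) = -4654/(1068 + 2823) = -4654/3891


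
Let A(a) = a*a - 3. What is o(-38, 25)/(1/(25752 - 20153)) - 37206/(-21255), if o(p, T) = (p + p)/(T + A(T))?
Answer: -231293342/352615 ≈ -655.94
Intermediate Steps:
A(a) = -3 + a**2 (A(a) = a**2 - 3 = -3 + a**2)
o(p, T) = 2*p/(-3 + T + T**2) (o(p, T) = (p + p)/(T + (-3 + T**2)) = (2*p)/(-3 + T + T**2) = 2*p/(-3 + T + T**2))
o(-38, 25)/(1/(25752 - 20153)) - 37206/(-21255) = (2*(-38)/(-3 + 25 + 25**2))/(1/(25752 - 20153)) - 37206/(-21255) = (2*(-38)/(-3 + 25 + 625))/(1/5599) - 37206*(-1/21255) = (2*(-38)/647)/(1/5599) + 954/545 = (2*(-38)*(1/647))*5599 + 954/545 = -76/647*5599 + 954/545 = -425524/647 + 954/545 = -231293342/352615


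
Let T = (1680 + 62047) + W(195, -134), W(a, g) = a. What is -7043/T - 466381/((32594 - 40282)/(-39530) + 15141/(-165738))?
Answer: -32552839160953412347/7198363105818 ≈ -4.5223e+6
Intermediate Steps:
T = 63922 (T = (1680 + 62047) + 195 = 63727 + 195 = 63922)
-7043/T - 466381/((32594 - 40282)/(-39530) + 15141/(-165738)) = -7043/63922 - 466381/((32594 - 40282)/(-39530) + 15141/(-165738)) = -7043*1/63922 - 466381/(-7688*(-1/39530) + 15141*(-1/165738)) = -7043/63922 - 466381/(3844/19765 - 5047/55246) = -7043/63922 - 466381/112611669/1091937190 = -7043/63922 - 466381*1091937190/112611669 = -7043/63922 - 509258758609390/112611669 = -32552839160953412347/7198363105818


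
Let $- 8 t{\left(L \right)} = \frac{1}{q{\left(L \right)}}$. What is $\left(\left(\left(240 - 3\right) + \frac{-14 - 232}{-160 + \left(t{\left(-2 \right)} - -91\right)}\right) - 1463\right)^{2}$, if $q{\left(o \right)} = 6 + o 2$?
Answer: $\frac{1824644430436}{1221025} \approx 1.4944 \cdot 10^{6}$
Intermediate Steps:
$q{\left(o \right)} = 6 + 2 o$
$t{\left(L \right)} = - \frac{1}{8 \left(6 + 2 L\right)}$
$\left(\left(\left(240 - 3\right) + \frac{-14 - 232}{-160 + \left(t{\left(-2 \right)} - -91\right)}\right) - 1463\right)^{2} = \left(\left(\left(240 - 3\right) + \frac{-14 - 232}{-160 - \left(-91 + \frac{1}{48 + 16 \left(-2\right)}\right)}\right) - 1463\right)^{2} = \left(\left(237 - \frac{246}{-160 + \left(- \frac{1}{48 - 32} + 91\right)}\right) - 1463\right)^{2} = \left(\left(237 - \frac{246}{-160 + \left(- \frac{1}{16} + 91\right)}\right) - 1463\right)^{2} = \left(\left(237 - \frac{246}{-160 + \frac{1455}{16}}\right) - 1463\right)^{2} = \left(\left(237 - \frac{246}{- \frac{1105}{16}}\right) - 1463\right)^{2} = \left(\left(237 - - \frac{3936}{1105}\right) - 1463\right)^{2} = \left(\left(237 + \frac{3936}{1105}\right) - 1463\right)^{2} = \left(\frac{265821}{1105} - 1463\right)^{2} = \left(- \frac{1350794}{1105}\right)^{2} = \frac{1824644430436}{1221025}$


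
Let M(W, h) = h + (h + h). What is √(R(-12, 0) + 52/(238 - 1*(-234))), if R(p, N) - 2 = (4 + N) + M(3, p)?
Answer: I*√416186/118 ≈ 5.4672*I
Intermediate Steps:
M(W, h) = 3*h (M(W, h) = h + 2*h = 3*h)
R(p, N) = 6 + N + 3*p (R(p, N) = 2 + ((4 + N) + 3*p) = 2 + (4 + N + 3*p) = 6 + N + 3*p)
√(R(-12, 0) + 52/(238 - 1*(-234))) = √((6 + 0 + 3*(-12)) + 52/(238 - 1*(-234))) = √((6 + 0 - 36) + 52/(238 + 234)) = √(-30 + 52/472) = √(-30 + 52*(1/472)) = √(-30 + 13/118) = √(-3527/118) = I*√416186/118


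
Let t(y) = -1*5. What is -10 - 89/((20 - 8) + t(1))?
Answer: -159/7 ≈ -22.714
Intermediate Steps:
t(y) = -5
-10 - 89/((20 - 8) + t(1)) = -10 - 89/((20 - 8) - 5) = -10 - 89/(12 - 5) = -10 - 89/7 = -159/7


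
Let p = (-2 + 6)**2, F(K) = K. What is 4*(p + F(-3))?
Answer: 52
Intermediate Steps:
p = 16 (p = 4**2 = 16)
4*(p + F(-3)) = 4*(16 - 3) = 4*13 = 52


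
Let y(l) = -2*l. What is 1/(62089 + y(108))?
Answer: 1/61873 ≈ 1.6162e-5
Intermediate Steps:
1/(62089 + y(108)) = 1/(62089 - 2*108) = 1/(62089 - 216) = 1/61873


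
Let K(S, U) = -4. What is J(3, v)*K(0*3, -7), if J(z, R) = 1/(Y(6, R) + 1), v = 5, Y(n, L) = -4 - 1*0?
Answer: 4/3 ≈ 1.3333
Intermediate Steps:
Y(n, L) = -4 (Y(n, L) = -4 + 0 = -4)
J(z, R) = -⅓ (J(z, R) = 1/(-4 + 1) = 1/(-3) = -⅓)
J(3, v)*K(0*3, -7) = -⅓*(-4) = 4/3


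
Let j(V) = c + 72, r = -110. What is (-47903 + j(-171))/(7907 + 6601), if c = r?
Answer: -47941/14508 ≈ -3.3045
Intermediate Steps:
c = -110
j(V) = -38 (j(V) = -110 + 72 = -38)
(-47903 + j(-171))/(7907 + 6601) = (-47903 - 38)/(7907 + 6601) = -47941/14508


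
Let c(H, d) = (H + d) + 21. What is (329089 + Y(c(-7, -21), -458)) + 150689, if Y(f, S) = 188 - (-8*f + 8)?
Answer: 479902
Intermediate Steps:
c(H, d) = 21 + H + d
Y(f, S) = 180 + 8*f (Y(f, S) = 188 - (8 - 8*f) = 188 + (-8 + 8*f) = 180 + 8*f)
(329089 + Y(c(-7, -21), -458)) + 150689 = (329089 + (180 + 8*(21 - 7 - 21))) + 150689 = (329089 + (180 + 8*(-7))) + 150689 = (329089 + (180 - 56)) + 150689 = (329089 + 124) + 150689 = 329213 + 150689 = 479902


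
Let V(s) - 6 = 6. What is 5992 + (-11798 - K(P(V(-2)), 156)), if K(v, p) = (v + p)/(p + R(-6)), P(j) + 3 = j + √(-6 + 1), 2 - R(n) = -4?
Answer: -313579/54 - I*√5/162 ≈ -5807.0 - 0.013803*I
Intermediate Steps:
R(n) = 6 (R(n) = 2 - 1*(-4) = 2 + 4 = 6)
V(s) = 12 (V(s) = 6 + 6 = 12)
P(j) = -3 + j + I*√5 (P(j) = -3 + (j + √(-6 + 1)) = -3 + (j + √(-5)) = -3 + (j + I*√5) = -3 + j + I*√5)
K(v, p) = (p + v)/(6 + p) (K(v, p) = (v + p)/(p + 6) = (p + v)/(6 + p))
5992 + (-11798 - K(P(V(-2)), 156)) = 5992 + (-11798 - (156 + (-3 + 12 + I*√5))/(6 + 156)) = 5992 + (-11798 - (156 + (9 + I*√5))/162) = 5992 + (-11798 - (165 + I*√5)/162) = 5992 + (-11798 - (55/54 + I*√5/162)) = 5992 + (-11798 + (-55/54 - I*√5/162)) = 5992 + (-637147/54 - I*√5/162) = -313579/54 - I*√5/162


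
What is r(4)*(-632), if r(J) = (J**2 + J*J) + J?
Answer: -22752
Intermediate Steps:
r(J) = J + 2*J**2 (r(J) = (J**2 + J**2) + J = 2*J**2 + J = J + 2*J**2)
r(4)*(-632) = (4*(1 + 2*4))*(-632) = (4*(1 + 8))*(-632) = (4*9)*(-632) = 36*(-632) = -22752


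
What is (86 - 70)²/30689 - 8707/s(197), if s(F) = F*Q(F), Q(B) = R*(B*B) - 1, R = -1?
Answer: 2224475043/234634897730 ≈ 0.0094806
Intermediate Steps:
Q(B) = -1 - B² (Q(B) = -B*B - 1 = -B² - 1 = -1 - B²)
s(F) = F*(-1 - F²)
(86 - 70)²/30689 - 8707/s(197) = (86 - 70)²/30689 - 8707/(-1*197 - 1*197³) = 16²*(1/30689) - 8707/(-197 - 1*7645373) = 256*(1/30689) - 8707/(-197 - 7645373) = 256/30689 - 8707/(-7645570) = 256/30689 - 8707*(-1/7645570) = 256/30689 + 8707/7645570 = 2224475043/234634897730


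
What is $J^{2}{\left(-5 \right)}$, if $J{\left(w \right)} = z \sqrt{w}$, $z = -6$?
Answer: $-180$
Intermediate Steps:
$J{\left(w \right)} = - 6 \sqrt{w}$
$J^{2}{\left(-5 \right)} = \left(- 6 \sqrt{-5}\right)^{2} = \left(- 6 i \sqrt{5}\right)^{2} = -180$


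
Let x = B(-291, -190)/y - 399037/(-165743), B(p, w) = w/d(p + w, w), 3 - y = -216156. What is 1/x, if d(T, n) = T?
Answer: 17232710586897/41488897593893 ≈ 0.41536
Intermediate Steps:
y = 216159 (y = 3 - 1*(-216156) = 3 + 216156 = 216159)
B(p, w) = w/(p + w)
x = 41488897593893/17232710586897 (x = -190/(-291 - 190)/216159 - 399037/(-165743) = -190/(-481)*(1/216159) - 399037*(-1/165743) = -190*(-1/481)*(1/216159) + 399037/165743 = (190/481)*(1/216159) + 399037/165743 = 190/103972479 + 399037/165743 = 41488897593893/17232710586897 ≈ 2.4076)
1/x = 1/(41488897593893/17232710586897) = 17232710586897/41488897593893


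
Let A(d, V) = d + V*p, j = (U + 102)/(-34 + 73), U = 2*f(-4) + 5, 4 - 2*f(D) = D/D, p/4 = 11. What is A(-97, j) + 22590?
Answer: 882067/39 ≈ 22617.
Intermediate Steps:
p = 44 (p = 4*11 = 44)
f(D) = 3/2 (f(D) = 2 - D/(2*D) = 2 - ½*1 = 2 - ½ = 3/2)
U = 8 (U = 2*(3/2) + 5 = 3 + 5 = 8)
j = 110/39 (j = (8 + 102)/(-34 + 73) = 110/39 ≈ 2.8205)
A(d, V) = d + 44*V (A(d, V) = d + V*44 = d + 44*V)
A(-97, j) + 22590 = (-97 + 44*(110/39)) + 22590 = (-97 + 4840/39) + 22590 = 1057/39 + 22590 = 882067/39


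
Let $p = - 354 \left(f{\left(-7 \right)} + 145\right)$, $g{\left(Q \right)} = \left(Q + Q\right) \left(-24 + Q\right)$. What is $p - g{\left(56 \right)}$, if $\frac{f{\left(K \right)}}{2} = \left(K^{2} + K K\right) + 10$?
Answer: $-131378$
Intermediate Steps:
$g{\left(Q \right)} = 2 Q \left(-24 + Q\right)$
$f{\left(K \right)} = 20 + 4 K^{2}$ ($f{\left(K \right)} = 2 \left(\left(K^{2} + K K\right) + 10\right) = 2 \left(\left(K^{2} + K^{2}\right) + 10\right) = 2 \left(2 K^{2} + 10\right) = 2 \left(10 + 2 K^{2}\right) = 20 + 4 K^{2}$)
$p = -127794$ ($p = - 354 \left(\left(20 + 4 \left(-7\right)^{2}\right) + 145\right) = - 354 \left(\left(20 + 4 \cdot 49\right) + 145\right) = - 354 \left(\left(20 + 196\right) + 145\right) = - 354 \left(216 + 145\right) = \left(-354\right) 361 = -127794$)
$p - g{\left(56 \right)} = -127794 - 2 \cdot 56 \left(-24 + 56\right) = -127794 - 2 \cdot 56 \cdot 32 = -127794 - 3584 = -131378$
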